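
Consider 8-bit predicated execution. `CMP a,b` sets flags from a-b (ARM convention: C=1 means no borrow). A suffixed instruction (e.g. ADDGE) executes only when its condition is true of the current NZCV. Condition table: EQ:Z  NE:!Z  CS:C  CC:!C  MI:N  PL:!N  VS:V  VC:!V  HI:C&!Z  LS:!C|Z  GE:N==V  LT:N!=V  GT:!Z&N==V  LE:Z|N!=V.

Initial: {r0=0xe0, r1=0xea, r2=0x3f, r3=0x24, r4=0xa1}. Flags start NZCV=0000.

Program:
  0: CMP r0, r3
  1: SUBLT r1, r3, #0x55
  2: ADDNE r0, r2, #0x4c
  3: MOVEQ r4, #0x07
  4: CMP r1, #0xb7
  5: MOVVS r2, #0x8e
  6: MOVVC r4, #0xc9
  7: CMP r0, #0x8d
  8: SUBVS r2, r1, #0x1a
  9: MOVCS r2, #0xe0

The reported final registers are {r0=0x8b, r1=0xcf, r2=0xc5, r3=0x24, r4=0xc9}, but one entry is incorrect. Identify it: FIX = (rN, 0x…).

FIX = (r2, 0x3f)

0: ✓ CMP  NZCV=1010
1: ✓ SUBLT  r1←0xcf
2: ✓ ADDNE  r0←0x8b
3: · MOVEQ
4: ✓ CMP  NZCV=0010
5: · MOVVS
6: ✓ MOVVC  r4←0xc9
7: ✓ CMP  NZCV=1000
8: · SUBVS
9: · MOVCS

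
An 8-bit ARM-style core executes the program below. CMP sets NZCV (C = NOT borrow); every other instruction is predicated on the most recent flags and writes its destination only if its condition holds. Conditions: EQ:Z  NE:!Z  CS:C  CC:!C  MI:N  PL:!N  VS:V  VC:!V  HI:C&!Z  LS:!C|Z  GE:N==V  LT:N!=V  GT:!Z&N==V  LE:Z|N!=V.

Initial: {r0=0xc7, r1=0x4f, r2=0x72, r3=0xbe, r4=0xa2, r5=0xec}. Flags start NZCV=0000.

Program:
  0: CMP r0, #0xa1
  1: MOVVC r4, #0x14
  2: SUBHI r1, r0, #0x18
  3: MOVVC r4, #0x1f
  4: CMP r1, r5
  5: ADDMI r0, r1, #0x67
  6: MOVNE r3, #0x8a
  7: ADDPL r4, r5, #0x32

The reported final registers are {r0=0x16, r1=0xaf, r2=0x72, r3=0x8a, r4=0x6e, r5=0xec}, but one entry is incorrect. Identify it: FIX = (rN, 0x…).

[0] flags=0010 → (cmp)
[1] flags=0010 VC?T → r4=0x14
[2] flags=0010 HI?T → r1=0xaf
[3] flags=0010 VC?T → r4=0x1f
[4] flags=1000 → (cmp)
[5] flags=1000 MI?T → r0=0x16
[6] flags=1000 NE?T → r3=0x8a
[7] flags=1000 PL?F → skip

FIX = (r4, 0x1f)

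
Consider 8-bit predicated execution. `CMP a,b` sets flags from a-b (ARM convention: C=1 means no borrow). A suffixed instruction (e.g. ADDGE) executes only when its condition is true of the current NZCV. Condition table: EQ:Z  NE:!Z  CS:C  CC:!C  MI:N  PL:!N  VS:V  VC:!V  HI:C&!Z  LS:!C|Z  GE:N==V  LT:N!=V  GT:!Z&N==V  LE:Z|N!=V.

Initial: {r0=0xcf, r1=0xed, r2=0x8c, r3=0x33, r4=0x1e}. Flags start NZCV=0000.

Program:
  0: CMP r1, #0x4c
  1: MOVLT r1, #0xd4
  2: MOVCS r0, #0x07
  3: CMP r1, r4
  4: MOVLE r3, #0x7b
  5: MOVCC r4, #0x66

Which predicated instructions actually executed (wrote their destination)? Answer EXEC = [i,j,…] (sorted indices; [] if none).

EXEC = [1,2,4]

[0] flags=1010 → (cmp)
[1] flags=1010 LT?T → r1=0xd4
[2] flags=1010 CS?T → r0=0x07
[3] flags=1010 → (cmp)
[4] flags=1010 LE?T → r3=0x7b
[5] flags=1010 CC?F → skip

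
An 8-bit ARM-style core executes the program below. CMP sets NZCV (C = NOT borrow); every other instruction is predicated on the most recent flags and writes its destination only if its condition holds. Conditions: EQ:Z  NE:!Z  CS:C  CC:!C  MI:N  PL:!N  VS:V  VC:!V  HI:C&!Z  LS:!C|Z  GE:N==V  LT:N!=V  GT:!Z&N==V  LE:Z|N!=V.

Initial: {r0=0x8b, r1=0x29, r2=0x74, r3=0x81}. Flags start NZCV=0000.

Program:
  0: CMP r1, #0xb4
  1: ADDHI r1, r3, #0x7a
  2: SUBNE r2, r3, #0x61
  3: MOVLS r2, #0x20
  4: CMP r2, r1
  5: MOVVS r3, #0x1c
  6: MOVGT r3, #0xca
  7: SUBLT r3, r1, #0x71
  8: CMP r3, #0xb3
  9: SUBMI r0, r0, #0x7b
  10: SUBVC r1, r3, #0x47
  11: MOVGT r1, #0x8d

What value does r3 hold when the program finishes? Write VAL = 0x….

0: ✓ CMP  NZCV=0000
1: · ADDHI
2: ✓ SUBNE  r2←0x20
3: ✓ MOVLS  r2←0x20
4: ✓ CMP  NZCV=1000
5: · MOVVS
6: · MOVGT
7: ✓ SUBLT  r3←0xb8
8: ✓ CMP  NZCV=0010
9: · SUBMI
10: ✓ SUBVC  r1←0x71
11: ✓ MOVGT  r1←0x8d

VAL = 0xb8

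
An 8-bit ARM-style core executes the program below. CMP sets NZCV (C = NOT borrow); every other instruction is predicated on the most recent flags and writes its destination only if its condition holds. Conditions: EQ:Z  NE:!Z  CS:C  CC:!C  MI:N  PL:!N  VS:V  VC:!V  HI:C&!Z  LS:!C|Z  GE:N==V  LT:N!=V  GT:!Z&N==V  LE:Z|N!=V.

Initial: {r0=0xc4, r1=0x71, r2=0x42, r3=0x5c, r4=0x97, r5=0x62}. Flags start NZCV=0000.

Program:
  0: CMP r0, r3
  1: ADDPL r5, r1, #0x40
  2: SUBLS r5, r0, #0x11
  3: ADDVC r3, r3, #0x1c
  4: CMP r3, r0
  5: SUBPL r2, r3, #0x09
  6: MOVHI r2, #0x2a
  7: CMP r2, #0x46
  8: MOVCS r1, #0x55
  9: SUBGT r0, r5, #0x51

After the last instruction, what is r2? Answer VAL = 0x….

VAL = 0x42

0: ✓ CMP  NZCV=0011
1: ✓ ADDPL  r5←0xb1
2: · SUBLS
3: · ADDVC
4: ✓ CMP  NZCV=1001
5: · SUBPL
6: · MOVHI
7: ✓ CMP  NZCV=1000
8: · MOVCS
9: · SUBGT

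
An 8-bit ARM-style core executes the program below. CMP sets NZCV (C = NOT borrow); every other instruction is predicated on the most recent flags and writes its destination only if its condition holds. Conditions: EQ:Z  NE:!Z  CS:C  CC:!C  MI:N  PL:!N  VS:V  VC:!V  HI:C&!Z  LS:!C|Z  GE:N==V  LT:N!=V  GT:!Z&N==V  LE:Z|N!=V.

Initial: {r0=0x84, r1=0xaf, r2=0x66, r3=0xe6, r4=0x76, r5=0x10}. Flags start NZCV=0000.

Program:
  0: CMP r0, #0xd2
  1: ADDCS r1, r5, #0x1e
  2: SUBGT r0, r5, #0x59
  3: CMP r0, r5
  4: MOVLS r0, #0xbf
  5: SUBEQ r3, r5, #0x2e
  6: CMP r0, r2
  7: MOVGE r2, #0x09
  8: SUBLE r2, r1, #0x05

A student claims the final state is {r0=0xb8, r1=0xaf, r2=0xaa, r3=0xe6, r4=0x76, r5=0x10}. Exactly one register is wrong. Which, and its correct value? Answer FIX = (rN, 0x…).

FIX = (r0, 0x84)

0: ✓ CMP  NZCV=1000
1: · ADDCS
2: · SUBGT
3: ✓ CMP  NZCV=0011
4: · MOVLS
5: · SUBEQ
6: ✓ CMP  NZCV=0011
7: · MOVGE
8: ✓ SUBLE  r2←0xaa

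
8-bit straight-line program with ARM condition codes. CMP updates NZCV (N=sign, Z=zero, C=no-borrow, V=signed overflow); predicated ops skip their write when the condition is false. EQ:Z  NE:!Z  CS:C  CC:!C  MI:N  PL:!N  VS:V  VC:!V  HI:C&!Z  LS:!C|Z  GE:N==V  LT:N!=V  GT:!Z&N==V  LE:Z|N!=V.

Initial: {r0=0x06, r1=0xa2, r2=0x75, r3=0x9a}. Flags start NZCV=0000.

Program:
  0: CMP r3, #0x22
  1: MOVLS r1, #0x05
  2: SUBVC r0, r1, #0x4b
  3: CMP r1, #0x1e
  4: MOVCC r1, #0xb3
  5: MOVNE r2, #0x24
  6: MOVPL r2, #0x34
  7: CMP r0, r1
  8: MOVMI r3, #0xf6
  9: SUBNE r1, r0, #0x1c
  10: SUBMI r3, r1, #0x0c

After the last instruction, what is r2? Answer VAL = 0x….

0: ✓ CMP  NZCV=0011
1: · MOVLS
2: · SUBVC
3: ✓ CMP  NZCV=1010
4: · MOVCC
5: ✓ MOVNE  r2←0x24
6: · MOVPL
7: ✓ CMP  NZCV=0000
8: · MOVMI
9: ✓ SUBNE  r1←0xea
10: · SUBMI

VAL = 0x24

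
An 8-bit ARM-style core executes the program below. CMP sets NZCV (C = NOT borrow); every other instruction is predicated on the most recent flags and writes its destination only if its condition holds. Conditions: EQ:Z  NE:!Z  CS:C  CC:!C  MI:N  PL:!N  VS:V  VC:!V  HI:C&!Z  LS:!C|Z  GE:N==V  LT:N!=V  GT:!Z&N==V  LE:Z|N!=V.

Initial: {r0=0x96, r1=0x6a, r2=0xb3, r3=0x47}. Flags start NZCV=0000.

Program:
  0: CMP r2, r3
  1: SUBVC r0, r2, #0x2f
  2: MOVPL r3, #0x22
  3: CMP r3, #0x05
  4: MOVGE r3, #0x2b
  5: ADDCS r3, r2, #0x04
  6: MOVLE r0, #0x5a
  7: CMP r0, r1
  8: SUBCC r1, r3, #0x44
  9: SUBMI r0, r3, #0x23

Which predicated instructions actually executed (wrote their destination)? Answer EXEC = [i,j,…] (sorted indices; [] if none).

EXEC = [2,4,5]

0: ✓ CMP  NZCV=0011
1: · SUBVC
2: ✓ MOVPL  r3←0x22
3: ✓ CMP  NZCV=0010
4: ✓ MOVGE  r3←0x2b
5: ✓ ADDCS  r3←0xb7
6: · MOVLE
7: ✓ CMP  NZCV=0011
8: · SUBCC
9: · SUBMI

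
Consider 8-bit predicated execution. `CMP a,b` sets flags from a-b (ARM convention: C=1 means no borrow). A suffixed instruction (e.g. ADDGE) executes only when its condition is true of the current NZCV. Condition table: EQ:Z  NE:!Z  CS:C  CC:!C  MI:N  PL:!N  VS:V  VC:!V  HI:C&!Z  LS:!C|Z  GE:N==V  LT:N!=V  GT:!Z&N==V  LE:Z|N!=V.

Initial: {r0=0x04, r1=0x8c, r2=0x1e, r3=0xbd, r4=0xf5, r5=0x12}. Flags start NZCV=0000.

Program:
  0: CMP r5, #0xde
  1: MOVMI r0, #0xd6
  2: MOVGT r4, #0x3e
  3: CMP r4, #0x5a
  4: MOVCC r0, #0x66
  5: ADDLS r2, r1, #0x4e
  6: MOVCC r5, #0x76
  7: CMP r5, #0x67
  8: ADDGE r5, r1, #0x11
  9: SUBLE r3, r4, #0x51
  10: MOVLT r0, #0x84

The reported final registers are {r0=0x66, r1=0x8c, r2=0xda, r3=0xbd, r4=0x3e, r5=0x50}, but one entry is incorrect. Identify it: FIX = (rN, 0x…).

[0] flags=0000 → (cmp)
[1] flags=0000 MI?F → skip
[2] flags=0000 GT?T → r4=0x3e
[3] flags=1000 → (cmp)
[4] flags=1000 CC?T → r0=0x66
[5] flags=1000 LS?T → r2=0xda
[6] flags=1000 CC?T → r5=0x76
[7] flags=0010 → (cmp)
[8] flags=0010 GE?T → r5=0x9d
[9] flags=0010 LE?F → skip
[10] flags=0010 LT?F → skip

FIX = (r5, 0x9d)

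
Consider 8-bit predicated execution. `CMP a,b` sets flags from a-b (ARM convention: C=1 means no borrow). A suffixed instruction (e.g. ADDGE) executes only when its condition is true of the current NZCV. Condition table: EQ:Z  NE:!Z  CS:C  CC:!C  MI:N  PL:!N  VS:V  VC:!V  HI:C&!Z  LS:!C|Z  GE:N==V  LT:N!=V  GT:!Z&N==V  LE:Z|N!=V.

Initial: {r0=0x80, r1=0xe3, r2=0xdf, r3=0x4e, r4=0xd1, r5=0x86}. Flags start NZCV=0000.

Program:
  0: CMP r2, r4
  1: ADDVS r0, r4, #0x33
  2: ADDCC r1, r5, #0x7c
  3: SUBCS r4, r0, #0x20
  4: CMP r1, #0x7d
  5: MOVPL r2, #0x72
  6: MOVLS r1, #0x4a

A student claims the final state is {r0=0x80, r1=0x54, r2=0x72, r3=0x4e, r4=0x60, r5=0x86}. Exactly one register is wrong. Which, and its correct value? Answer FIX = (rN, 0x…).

0: ✓ CMP  NZCV=0010
1: · ADDVS
2: · ADDCC
3: ✓ SUBCS  r4←0x60
4: ✓ CMP  NZCV=0011
5: ✓ MOVPL  r2←0x72
6: · MOVLS

FIX = (r1, 0xe3)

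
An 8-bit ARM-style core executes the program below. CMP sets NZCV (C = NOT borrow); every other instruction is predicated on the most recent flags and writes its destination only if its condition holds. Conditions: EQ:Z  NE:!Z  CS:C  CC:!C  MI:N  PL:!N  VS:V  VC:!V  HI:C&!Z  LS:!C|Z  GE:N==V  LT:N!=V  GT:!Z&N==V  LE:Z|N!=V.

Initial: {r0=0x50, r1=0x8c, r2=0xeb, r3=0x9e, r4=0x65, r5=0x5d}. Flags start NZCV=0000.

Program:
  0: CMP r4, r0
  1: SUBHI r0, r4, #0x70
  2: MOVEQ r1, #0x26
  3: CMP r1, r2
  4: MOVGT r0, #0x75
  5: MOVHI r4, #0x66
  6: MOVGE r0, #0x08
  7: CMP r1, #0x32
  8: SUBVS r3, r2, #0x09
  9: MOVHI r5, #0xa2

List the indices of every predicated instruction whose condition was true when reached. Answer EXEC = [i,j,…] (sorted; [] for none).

[0] flags=0010 → (cmp)
[1] flags=0010 HI?T → r0=0xf5
[2] flags=0010 EQ?F → skip
[3] flags=1000 → (cmp)
[4] flags=1000 GT?F → skip
[5] flags=1000 HI?F → skip
[6] flags=1000 GE?F → skip
[7] flags=0011 → (cmp)
[8] flags=0011 VS?T → r3=0xe2
[9] flags=0011 HI?T → r5=0xa2

EXEC = [1,8,9]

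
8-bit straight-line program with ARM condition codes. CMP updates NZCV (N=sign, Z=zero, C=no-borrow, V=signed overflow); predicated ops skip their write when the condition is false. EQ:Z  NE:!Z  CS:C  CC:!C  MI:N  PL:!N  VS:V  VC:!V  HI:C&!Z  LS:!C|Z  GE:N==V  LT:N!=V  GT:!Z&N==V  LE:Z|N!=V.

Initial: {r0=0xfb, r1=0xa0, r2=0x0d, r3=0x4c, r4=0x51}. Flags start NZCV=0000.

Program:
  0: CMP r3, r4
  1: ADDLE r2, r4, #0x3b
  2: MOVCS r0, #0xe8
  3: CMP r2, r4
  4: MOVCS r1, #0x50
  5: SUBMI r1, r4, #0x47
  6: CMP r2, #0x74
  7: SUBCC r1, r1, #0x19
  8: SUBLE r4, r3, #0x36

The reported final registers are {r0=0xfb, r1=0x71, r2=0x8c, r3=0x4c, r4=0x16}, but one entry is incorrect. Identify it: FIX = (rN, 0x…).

FIX = (r1, 0x50)

0: ✓ CMP  NZCV=1000
1: ✓ ADDLE  r2←0x8c
2: · MOVCS
3: ✓ CMP  NZCV=0011
4: ✓ MOVCS  r1←0x50
5: · SUBMI
6: ✓ CMP  NZCV=0011
7: · SUBCC
8: ✓ SUBLE  r4←0x16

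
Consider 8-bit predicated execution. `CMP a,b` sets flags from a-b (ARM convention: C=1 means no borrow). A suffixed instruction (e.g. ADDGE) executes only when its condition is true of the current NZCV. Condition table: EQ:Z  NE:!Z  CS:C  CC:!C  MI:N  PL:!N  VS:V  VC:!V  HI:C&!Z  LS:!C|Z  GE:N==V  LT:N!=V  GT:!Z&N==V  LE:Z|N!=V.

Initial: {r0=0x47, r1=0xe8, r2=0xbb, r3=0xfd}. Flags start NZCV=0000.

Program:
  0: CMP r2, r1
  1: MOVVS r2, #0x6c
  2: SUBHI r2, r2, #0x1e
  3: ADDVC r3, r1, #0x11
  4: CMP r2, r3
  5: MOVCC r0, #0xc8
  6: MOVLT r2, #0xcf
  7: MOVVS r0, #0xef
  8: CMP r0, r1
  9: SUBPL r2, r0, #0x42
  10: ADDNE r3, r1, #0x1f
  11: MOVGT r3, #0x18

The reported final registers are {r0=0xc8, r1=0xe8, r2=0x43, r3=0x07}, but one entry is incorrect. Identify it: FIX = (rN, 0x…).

FIX = (r2, 0xcf)

0: ✓ CMP  NZCV=1000
1: · MOVVS
2: · SUBHI
3: ✓ ADDVC  r3←0xf9
4: ✓ CMP  NZCV=1000
5: ✓ MOVCC  r0←0xc8
6: ✓ MOVLT  r2←0xcf
7: · MOVVS
8: ✓ CMP  NZCV=1000
9: · SUBPL
10: ✓ ADDNE  r3←0x07
11: · MOVGT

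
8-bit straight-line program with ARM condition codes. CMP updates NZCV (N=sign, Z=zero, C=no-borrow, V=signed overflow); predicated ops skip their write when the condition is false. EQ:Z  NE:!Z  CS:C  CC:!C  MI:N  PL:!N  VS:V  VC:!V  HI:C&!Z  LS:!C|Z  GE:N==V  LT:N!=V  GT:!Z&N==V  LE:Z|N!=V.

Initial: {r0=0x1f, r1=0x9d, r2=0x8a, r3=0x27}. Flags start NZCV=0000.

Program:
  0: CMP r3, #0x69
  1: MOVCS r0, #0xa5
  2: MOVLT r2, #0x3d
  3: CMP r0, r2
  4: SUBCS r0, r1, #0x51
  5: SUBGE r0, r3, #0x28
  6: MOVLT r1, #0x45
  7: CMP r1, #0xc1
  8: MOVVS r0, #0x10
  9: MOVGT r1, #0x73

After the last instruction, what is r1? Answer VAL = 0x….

0: ✓ CMP  NZCV=1000
1: · MOVCS
2: ✓ MOVLT  r2←0x3d
3: ✓ CMP  NZCV=1000
4: · SUBCS
5: · SUBGE
6: ✓ MOVLT  r1←0x45
7: ✓ CMP  NZCV=1001
8: ✓ MOVVS  r0←0x10
9: ✓ MOVGT  r1←0x73

VAL = 0x73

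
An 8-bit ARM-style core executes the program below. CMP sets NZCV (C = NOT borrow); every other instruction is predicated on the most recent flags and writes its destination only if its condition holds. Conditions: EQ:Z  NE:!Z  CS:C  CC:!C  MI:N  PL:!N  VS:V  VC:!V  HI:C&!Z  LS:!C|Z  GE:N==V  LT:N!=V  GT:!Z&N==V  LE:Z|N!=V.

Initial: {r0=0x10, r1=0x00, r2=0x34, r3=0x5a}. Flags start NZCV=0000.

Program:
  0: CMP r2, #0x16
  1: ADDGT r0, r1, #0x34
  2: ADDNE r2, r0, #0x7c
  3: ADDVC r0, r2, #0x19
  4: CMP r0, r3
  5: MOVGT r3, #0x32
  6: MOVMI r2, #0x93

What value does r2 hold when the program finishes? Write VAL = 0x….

VAL = 0xb0

[0] flags=0010 → (cmp)
[1] flags=0010 GT?T → r0=0x34
[2] flags=0010 NE?T → r2=0xb0
[3] flags=0010 VC?T → r0=0xc9
[4] flags=0011 → (cmp)
[5] flags=0011 GT?F → skip
[6] flags=0011 MI?F → skip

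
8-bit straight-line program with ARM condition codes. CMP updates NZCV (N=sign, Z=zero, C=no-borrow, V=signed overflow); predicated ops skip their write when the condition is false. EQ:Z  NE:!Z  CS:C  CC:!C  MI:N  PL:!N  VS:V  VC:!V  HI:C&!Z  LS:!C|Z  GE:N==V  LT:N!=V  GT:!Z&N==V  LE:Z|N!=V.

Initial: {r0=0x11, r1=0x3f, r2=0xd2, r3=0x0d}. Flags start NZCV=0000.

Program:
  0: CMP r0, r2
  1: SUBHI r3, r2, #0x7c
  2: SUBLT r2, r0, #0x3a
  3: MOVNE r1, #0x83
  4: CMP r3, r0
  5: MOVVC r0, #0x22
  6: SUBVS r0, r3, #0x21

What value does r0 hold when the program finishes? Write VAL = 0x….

VAL = 0x22

[0] flags=0000 → (cmp)
[1] flags=0000 HI?F → skip
[2] flags=0000 LT?F → skip
[3] flags=0000 NE?T → r1=0x83
[4] flags=1000 → (cmp)
[5] flags=1000 VC?T → r0=0x22
[6] flags=1000 VS?F → skip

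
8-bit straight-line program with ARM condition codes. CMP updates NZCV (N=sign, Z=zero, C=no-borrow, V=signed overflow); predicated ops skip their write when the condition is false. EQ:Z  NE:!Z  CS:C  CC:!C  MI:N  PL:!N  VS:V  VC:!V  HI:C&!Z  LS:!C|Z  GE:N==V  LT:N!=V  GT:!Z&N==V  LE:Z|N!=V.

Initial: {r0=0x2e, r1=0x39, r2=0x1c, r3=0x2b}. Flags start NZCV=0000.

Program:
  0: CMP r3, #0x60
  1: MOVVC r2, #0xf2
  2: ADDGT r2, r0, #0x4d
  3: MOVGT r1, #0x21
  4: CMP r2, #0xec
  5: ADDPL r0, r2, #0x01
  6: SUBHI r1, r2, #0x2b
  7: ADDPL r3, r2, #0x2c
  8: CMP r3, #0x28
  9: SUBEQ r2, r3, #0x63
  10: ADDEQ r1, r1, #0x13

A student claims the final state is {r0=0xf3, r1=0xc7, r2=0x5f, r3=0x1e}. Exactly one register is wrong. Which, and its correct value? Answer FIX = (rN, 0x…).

[0] flags=1000 → (cmp)
[1] flags=1000 VC?T → r2=0xf2
[2] flags=1000 GT?F → skip
[3] flags=1000 GT?F → skip
[4] flags=0010 → (cmp)
[5] flags=0010 PL?T → r0=0xf3
[6] flags=0010 HI?T → r1=0xc7
[7] flags=0010 PL?T → r3=0x1e
[8] flags=1000 → (cmp)
[9] flags=1000 EQ?F → skip
[10] flags=1000 EQ?F → skip

FIX = (r2, 0xf2)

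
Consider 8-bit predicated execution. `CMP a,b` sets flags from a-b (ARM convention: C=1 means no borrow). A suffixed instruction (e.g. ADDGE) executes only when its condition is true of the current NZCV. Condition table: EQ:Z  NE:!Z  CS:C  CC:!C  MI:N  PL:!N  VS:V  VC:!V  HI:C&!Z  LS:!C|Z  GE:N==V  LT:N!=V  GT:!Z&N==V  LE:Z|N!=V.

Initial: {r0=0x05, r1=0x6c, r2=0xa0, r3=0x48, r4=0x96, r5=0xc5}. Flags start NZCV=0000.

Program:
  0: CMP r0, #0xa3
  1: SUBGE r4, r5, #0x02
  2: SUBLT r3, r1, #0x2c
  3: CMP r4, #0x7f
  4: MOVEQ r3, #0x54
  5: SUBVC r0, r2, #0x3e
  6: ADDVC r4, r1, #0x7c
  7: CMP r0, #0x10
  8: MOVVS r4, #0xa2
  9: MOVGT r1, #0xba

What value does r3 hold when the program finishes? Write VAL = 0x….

[0] flags=0000 → (cmp)
[1] flags=0000 GE?T → r4=0xc3
[2] flags=0000 LT?F → skip
[3] flags=0011 → (cmp)
[4] flags=0011 EQ?F → skip
[5] flags=0011 VC?F → skip
[6] flags=0011 VC?F → skip
[7] flags=1000 → (cmp)
[8] flags=1000 VS?F → skip
[9] flags=1000 GT?F → skip

VAL = 0x48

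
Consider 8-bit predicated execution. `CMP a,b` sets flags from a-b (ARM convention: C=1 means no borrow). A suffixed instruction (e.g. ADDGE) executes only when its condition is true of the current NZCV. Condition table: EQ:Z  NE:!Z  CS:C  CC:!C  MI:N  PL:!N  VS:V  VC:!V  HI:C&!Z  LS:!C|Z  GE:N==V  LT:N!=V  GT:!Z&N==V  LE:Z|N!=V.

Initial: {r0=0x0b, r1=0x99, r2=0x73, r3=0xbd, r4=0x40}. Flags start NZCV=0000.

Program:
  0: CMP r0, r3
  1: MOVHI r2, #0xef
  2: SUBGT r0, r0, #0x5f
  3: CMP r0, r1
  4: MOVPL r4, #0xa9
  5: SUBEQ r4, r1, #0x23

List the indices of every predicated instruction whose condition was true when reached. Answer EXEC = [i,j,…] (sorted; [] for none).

EXEC = [2,4]

[0] flags=0000 → (cmp)
[1] flags=0000 HI?F → skip
[2] flags=0000 GT?T → r0=0xac
[3] flags=0010 → (cmp)
[4] flags=0010 PL?T → r4=0xa9
[5] flags=0010 EQ?F → skip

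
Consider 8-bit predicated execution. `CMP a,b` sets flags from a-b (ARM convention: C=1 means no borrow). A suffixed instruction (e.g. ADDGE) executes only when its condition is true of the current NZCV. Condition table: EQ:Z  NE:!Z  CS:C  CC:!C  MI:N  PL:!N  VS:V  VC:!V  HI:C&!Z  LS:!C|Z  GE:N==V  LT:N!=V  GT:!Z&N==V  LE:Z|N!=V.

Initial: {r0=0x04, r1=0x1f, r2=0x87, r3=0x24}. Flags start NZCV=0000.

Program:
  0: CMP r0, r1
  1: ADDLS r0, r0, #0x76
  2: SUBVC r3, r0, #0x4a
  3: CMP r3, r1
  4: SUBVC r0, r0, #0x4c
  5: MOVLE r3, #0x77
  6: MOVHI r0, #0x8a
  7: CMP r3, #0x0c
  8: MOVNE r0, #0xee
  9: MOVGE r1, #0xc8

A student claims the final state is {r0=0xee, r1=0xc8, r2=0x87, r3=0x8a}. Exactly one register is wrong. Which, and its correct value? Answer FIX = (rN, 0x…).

0: ✓ CMP  NZCV=1000
1: ✓ ADDLS  r0←0x7a
2: ✓ SUBVC  r3←0x30
3: ✓ CMP  NZCV=0010
4: ✓ SUBVC  r0←0x2e
5: · MOVLE
6: ✓ MOVHI  r0←0x8a
7: ✓ CMP  NZCV=0010
8: ✓ MOVNE  r0←0xee
9: ✓ MOVGE  r1←0xc8

FIX = (r3, 0x30)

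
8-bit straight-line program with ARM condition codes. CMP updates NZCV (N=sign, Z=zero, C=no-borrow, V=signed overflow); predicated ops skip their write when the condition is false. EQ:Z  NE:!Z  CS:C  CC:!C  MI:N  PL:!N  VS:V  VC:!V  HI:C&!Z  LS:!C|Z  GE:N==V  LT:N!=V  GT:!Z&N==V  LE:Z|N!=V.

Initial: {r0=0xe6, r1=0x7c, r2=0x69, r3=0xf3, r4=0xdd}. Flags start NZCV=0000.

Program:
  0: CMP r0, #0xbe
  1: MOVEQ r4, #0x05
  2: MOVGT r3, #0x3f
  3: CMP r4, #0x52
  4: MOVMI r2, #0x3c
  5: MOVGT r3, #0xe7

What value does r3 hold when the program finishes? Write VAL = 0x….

VAL = 0x3f

0: ✓ CMP  NZCV=0010
1: · MOVEQ
2: ✓ MOVGT  r3←0x3f
3: ✓ CMP  NZCV=1010
4: ✓ MOVMI  r2←0x3c
5: · MOVGT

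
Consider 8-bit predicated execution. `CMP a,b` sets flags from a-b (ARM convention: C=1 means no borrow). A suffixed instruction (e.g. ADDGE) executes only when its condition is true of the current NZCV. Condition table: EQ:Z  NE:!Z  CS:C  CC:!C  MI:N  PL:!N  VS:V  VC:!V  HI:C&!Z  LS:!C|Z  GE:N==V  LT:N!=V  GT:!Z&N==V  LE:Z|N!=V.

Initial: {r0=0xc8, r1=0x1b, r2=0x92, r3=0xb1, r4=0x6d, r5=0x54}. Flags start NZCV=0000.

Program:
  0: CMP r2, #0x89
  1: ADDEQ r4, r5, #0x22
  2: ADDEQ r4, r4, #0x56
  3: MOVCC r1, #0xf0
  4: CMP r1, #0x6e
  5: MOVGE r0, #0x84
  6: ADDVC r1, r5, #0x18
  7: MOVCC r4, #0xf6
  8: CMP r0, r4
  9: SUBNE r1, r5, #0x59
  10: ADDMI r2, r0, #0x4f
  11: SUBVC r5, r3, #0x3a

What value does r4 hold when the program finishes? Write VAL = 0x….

VAL = 0xf6

[0] flags=0010 → (cmp)
[1] flags=0010 EQ?F → skip
[2] flags=0010 EQ?F → skip
[3] flags=0010 CC?F → skip
[4] flags=1000 → (cmp)
[5] flags=1000 GE?F → skip
[6] flags=1000 VC?T → r1=0x6c
[7] flags=1000 CC?T → r4=0xf6
[8] flags=1000 → (cmp)
[9] flags=1000 NE?T → r1=0xfb
[10] flags=1000 MI?T → r2=0x17
[11] flags=1000 VC?T → r5=0x77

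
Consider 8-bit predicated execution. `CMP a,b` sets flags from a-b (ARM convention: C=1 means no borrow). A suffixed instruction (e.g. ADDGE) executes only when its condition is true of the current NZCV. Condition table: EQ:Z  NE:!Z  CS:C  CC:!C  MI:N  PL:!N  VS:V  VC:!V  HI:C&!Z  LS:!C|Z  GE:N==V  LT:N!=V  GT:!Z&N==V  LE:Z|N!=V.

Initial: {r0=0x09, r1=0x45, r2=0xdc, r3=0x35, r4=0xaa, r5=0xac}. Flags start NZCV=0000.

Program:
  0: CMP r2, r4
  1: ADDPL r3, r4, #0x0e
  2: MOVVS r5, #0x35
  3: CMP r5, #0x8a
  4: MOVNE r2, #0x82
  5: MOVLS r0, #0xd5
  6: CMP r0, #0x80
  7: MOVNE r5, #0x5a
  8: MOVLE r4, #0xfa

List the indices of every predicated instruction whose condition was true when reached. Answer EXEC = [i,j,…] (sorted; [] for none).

0: ✓ CMP  NZCV=0010
1: ✓ ADDPL  r3←0xb8
2: · MOVVS
3: ✓ CMP  NZCV=0010
4: ✓ MOVNE  r2←0x82
5: · MOVLS
6: ✓ CMP  NZCV=1001
7: ✓ MOVNE  r5←0x5a
8: · MOVLE

EXEC = [1,4,7]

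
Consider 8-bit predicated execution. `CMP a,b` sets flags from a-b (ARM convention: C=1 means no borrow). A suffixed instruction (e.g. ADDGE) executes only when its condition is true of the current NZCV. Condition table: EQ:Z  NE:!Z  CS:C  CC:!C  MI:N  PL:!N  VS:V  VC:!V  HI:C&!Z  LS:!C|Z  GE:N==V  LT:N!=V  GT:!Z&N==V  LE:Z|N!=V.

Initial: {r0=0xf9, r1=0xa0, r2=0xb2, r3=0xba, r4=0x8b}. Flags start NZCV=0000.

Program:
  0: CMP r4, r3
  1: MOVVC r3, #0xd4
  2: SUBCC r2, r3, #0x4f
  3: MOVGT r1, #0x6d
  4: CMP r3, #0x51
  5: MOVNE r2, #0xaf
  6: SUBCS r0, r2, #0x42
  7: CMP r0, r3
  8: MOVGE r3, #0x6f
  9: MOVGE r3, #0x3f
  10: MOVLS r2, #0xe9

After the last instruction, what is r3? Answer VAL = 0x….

[0] flags=1000 → (cmp)
[1] flags=1000 VC?T → r3=0xd4
[2] flags=1000 CC?T → r2=0x85
[3] flags=1000 GT?F → skip
[4] flags=1010 → (cmp)
[5] flags=1010 NE?T → r2=0xaf
[6] flags=1010 CS?T → r0=0x6d
[7] flags=1001 → (cmp)
[8] flags=1001 GE?T → r3=0x6f
[9] flags=1001 GE?T → r3=0x3f
[10] flags=1001 LS?T → r2=0xe9

VAL = 0x3f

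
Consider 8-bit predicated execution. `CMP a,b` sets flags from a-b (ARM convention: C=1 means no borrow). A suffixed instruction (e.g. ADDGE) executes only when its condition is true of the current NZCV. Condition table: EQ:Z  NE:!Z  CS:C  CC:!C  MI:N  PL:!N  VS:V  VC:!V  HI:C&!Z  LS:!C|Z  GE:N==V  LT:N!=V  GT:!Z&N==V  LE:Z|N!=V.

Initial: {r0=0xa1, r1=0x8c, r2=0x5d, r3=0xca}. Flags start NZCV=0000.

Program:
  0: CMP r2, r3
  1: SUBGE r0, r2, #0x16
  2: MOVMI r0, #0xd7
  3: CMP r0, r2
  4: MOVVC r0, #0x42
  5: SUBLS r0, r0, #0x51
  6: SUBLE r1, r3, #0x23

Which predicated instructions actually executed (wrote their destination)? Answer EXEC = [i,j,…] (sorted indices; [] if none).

[0] flags=1001 → (cmp)
[1] flags=1001 GE?T → r0=0x47
[2] flags=1001 MI?T → r0=0xd7
[3] flags=0011 → (cmp)
[4] flags=0011 VC?F → skip
[5] flags=0011 LS?F → skip
[6] flags=0011 LE?T → r1=0xa7

EXEC = [1,2,6]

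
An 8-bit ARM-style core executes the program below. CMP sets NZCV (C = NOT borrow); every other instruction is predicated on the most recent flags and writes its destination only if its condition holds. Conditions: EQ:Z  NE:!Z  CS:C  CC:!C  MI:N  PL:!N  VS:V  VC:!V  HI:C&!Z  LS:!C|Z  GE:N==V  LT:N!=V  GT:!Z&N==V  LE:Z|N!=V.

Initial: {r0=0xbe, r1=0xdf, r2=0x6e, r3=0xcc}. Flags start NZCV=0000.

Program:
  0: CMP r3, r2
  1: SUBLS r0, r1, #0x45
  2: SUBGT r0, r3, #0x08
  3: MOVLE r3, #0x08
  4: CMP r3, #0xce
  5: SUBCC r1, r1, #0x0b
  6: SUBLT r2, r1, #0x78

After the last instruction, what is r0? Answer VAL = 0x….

[0] flags=0011 → (cmp)
[1] flags=0011 LS?F → skip
[2] flags=0011 GT?F → skip
[3] flags=0011 LE?T → r3=0x08
[4] flags=0000 → (cmp)
[5] flags=0000 CC?T → r1=0xd4
[6] flags=0000 LT?F → skip

VAL = 0xbe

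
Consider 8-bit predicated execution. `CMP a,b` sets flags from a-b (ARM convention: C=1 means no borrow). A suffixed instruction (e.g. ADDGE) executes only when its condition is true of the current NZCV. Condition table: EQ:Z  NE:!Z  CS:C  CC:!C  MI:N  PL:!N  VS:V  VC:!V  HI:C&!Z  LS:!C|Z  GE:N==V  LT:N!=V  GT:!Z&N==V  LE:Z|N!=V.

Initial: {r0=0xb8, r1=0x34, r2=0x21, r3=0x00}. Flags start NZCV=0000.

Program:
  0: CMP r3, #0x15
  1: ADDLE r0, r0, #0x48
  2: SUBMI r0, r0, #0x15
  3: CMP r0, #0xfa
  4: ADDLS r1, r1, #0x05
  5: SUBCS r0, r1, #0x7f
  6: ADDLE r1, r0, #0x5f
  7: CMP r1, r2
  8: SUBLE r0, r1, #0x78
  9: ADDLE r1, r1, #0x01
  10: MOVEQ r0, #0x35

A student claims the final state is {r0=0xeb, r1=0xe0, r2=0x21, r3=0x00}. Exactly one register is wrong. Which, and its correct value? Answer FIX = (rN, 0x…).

FIX = (r1, 0x4a)

[0] flags=1000 → (cmp)
[1] flags=1000 LE?T → r0=0x00
[2] flags=1000 MI?T → r0=0xeb
[3] flags=1000 → (cmp)
[4] flags=1000 LS?T → r1=0x39
[5] flags=1000 CS?F → skip
[6] flags=1000 LE?T → r1=0x4a
[7] flags=0010 → (cmp)
[8] flags=0010 LE?F → skip
[9] flags=0010 LE?F → skip
[10] flags=0010 EQ?F → skip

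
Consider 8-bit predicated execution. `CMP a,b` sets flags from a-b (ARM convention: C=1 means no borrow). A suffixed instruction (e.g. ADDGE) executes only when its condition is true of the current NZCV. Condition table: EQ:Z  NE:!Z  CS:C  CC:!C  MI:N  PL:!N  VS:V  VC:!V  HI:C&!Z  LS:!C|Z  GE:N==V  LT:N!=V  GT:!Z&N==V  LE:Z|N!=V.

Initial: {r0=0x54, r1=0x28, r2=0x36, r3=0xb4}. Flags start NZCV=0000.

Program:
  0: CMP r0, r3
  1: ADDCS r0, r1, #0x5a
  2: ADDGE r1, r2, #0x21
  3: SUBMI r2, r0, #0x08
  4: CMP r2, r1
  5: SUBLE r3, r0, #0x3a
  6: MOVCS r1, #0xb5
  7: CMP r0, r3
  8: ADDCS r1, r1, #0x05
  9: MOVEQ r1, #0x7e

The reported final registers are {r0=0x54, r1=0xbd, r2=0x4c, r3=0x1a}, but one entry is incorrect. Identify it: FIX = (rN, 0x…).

FIX = (r1, 0x5c)

[0] flags=1001 → (cmp)
[1] flags=1001 CS?F → skip
[2] flags=1001 GE?T → r1=0x57
[3] flags=1001 MI?T → r2=0x4c
[4] flags=1000 → (cmp)
[5] flags=1000 LE?T → r3=0x1a
[6] flags=1000 CS?F → skip
[7] flags=0010 → (cmp)
[8] flags=0010 CS?T → r1=0x5c
[9] flags=0010 EQ?F → skip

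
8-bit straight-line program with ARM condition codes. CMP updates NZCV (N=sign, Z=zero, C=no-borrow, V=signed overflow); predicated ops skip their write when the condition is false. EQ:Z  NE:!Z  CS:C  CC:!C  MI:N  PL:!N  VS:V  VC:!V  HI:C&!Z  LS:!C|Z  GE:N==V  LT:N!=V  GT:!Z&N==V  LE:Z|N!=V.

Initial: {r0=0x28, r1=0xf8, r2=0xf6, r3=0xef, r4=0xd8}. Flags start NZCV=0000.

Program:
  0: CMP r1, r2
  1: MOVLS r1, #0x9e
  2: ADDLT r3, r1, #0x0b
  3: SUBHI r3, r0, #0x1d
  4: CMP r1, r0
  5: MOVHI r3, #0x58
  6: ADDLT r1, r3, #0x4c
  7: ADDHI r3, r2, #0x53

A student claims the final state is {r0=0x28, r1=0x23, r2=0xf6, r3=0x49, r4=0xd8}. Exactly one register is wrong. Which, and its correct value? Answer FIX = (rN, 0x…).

[0] flags=0010 → (cmp)
[1] flags=0010 LS?F → skip
[2] flags=0010 LT?F → skip
[3] flags=0010 HI?T → r3=0x0b
[4] flags=1010 → (cmp)
[5] flags=1010 HI?T → r3=0x58
[6] flags=1010 LT?T → r1=0xa4
[7] flags=1010 HI?T → r3=0x49

FIX = (r1, 0xa4)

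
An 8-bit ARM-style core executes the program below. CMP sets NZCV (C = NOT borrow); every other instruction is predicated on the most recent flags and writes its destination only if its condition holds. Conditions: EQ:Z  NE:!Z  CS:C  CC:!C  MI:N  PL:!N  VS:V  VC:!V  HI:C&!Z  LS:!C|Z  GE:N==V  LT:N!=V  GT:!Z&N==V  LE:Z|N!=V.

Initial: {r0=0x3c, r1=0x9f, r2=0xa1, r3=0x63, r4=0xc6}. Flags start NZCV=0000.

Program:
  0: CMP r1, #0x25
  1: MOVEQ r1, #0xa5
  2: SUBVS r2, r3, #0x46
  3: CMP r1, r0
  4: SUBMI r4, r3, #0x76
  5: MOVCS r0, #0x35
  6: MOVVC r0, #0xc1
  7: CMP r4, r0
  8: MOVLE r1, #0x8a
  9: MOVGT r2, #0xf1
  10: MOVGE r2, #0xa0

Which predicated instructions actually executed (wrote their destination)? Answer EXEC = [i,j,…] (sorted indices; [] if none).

EXEC = [2,5,8]

0: ✓ CMP  NZCV=0011
1: · MOVEQ
2: ✓ SUBVS  r2←0x1d
3: ✓ CMP  NZCV=0011
4: · SUBMI
5: ✓ MOVCS  r0←0x35
6: · MOVVC
7: ✓ CMP  NZCV=1010
8: ✓ MOVLE  r1←0x8a
9: · MOVGT
10: · MOVGE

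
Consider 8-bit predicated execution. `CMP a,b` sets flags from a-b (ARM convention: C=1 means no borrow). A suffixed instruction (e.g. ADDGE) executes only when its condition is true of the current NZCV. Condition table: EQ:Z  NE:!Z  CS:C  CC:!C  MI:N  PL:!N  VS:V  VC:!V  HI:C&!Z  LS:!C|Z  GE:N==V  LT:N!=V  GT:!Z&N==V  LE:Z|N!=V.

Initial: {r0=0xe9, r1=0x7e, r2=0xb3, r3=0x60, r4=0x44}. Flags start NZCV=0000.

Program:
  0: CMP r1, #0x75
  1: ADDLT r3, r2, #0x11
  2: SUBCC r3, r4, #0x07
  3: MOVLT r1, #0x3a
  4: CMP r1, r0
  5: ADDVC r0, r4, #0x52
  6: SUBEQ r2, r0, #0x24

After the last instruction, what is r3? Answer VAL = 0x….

0: ✓ CMP  NZCV=0010
1: · ADDLT
2: · SUBCC
3: · MOVLT
4: ✓ CMP  NZCV=1001
5: · ADDVC
6: · SUBEQ

VAL = 0x60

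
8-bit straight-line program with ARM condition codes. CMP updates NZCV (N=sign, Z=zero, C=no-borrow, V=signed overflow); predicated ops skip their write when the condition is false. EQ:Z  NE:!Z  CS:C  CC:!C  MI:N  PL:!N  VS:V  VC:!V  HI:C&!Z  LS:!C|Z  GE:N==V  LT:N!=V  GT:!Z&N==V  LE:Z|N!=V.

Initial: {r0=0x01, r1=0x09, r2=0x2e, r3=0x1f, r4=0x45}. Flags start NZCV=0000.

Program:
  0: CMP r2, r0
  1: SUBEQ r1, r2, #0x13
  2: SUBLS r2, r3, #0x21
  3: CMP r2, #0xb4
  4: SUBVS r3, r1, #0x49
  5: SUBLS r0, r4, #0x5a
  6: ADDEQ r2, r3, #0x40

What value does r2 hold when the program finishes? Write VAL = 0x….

[0] flags=0010 → (cmp)
[1] flags=0010 EQ?F → skip
[2] flags=0010 LS?F → skip
[3] flags=0000 → (cmp)
[4] flags=0000 VS?F → skip
[5] flags=0000 LS?T → r0=0xeb
[6] flags=0000 EQ?F → skip

VAL = 0x2e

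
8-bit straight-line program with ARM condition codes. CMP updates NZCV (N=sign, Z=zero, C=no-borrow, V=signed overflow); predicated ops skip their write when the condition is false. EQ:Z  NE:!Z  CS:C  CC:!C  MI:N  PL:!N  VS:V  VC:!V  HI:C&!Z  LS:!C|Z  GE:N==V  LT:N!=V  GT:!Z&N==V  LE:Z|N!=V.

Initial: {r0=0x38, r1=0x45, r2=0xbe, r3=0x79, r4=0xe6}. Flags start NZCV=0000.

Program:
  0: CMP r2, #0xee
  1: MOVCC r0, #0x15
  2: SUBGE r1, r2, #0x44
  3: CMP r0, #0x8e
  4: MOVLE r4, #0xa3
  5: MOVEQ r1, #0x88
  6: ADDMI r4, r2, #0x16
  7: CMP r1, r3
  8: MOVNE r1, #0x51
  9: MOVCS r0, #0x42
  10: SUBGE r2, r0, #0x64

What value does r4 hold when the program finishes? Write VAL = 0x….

VAL = 0xd4

[0] flags=1000 → (cmp)
[1] flags=1000 CC?T → r0=0x15
[2] flags=1000 GE?F → skip
[3] flags=1001 → (cmp)
[4] flags=1001 LE?F → skip
[5] flags=1001 EQ?F → skip
[6] flags=1001 MI?T → r4=0xd4
[7] flags=1000 → (cmp)
[8] flags=1000 NE?T → r1=0x51
[9] flags=1000 CS?F → skip
[10] flags=1000 GE?F → skip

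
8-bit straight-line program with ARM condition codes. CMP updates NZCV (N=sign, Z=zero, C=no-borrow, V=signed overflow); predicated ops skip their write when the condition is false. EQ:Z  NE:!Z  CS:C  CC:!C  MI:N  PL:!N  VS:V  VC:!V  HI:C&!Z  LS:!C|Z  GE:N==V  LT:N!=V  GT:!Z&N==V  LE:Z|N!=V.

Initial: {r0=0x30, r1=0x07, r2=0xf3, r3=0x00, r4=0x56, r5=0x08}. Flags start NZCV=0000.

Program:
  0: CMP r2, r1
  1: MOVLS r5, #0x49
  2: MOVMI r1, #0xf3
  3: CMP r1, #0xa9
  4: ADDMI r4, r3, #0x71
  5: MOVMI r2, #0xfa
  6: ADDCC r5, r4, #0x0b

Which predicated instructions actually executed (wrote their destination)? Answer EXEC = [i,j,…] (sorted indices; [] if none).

EXEC = [2]

[0] flags=1010 → (cmp)
[1] flags=1010 LS?F → skip
[2] flags=1010 MI?T → r1=0xf3
[3] flags=0010 → (cmp)
[4] flags=0010 MI?F → skip
[5] flags=0010 MI?F → skip
[6] flags=0010 CC?F → skip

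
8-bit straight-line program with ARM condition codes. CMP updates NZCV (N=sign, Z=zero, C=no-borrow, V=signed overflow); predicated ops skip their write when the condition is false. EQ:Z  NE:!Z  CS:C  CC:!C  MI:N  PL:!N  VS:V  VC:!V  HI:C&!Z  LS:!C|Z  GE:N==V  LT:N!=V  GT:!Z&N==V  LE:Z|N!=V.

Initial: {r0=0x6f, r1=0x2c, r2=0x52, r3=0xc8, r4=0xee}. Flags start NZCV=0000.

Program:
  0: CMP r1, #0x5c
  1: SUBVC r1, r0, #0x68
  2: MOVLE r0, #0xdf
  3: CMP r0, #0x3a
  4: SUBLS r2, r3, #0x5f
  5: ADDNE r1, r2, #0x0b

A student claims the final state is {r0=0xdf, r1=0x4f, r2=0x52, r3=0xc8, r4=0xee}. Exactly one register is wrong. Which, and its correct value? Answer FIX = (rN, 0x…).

0: ✓ CMP  NZCV=1000
1: ✓ SUBVC  r1←0x07
2: ✓ MOVLE  r0←0xdf
3: ✓ CMP  NZCV=1010
4: · SUBLS
5: ✓ ADDNE  r1←0x5d

FIX = (r1, 0x5d)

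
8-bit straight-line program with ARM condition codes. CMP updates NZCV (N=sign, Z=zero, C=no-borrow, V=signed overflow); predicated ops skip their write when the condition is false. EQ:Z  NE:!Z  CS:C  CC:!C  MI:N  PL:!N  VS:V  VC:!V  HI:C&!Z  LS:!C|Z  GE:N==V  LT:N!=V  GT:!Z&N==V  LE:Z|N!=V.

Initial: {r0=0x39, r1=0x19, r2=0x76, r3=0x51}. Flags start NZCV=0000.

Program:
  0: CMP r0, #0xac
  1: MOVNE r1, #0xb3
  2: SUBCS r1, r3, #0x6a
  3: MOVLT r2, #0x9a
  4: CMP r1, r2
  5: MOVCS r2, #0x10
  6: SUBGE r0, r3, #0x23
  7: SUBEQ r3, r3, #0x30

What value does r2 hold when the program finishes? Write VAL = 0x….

VAL = 0x10

[0] flags=1001 → (cmp)
[1] flags=1001 NE?T → r1=0xb3
[2] flags=1001 CS?F → skip
[3] flags=1001 LT?F → skip
[4] flags=0011 → (cmp)
[5] flags=0011 CS?T → r2=0x10
[6] flags=0011 GE?F → skip
[7] flags=0011 EQ?F → skip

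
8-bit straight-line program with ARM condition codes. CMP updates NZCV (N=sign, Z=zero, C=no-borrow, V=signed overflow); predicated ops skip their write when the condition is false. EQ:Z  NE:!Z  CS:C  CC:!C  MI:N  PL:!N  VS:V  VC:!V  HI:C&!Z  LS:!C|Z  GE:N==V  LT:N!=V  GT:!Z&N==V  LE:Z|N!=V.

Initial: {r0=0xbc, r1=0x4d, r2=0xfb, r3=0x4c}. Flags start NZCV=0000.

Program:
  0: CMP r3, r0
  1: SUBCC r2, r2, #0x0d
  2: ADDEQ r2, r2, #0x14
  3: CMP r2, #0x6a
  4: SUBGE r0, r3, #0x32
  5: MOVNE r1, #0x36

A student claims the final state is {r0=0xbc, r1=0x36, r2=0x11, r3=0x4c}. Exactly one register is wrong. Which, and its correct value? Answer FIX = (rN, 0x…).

0: ✓ CMP  NZCV=1001
1: ✓ SUBCC  r2←0xee
2: · ADDEQ
3: ✓ CMP  NZCV=1010
4: · SUBGE
5: ✓ MOVNE  r1←0x36

FIX = (r2, 0xee)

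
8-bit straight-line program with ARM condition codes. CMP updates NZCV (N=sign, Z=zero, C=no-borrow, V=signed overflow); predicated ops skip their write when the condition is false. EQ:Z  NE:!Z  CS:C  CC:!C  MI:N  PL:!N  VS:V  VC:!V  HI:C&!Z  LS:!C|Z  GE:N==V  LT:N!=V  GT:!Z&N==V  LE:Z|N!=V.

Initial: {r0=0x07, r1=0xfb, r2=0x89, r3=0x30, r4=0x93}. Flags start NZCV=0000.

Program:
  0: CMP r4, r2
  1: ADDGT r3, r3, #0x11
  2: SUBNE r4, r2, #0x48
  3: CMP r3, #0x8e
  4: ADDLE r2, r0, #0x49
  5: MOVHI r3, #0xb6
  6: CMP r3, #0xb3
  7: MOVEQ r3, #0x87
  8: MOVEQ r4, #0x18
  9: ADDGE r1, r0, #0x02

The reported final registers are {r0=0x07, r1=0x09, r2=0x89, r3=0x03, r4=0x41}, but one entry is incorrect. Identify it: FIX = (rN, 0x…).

0: ✓ CMP  NZCV=0010
1: ✓ ADDGT  r3←0x41
2: ✓ SUBNE  r4←0x41
3: ✓ CMP  NZCV=1001
4: · ADDLE
5: · MOVHI
6: ✓ CMP  NZCV=1001
7: · MOVEQ
8: · MOVEQ
9: ✓ ADDGE  r1←0x09

FIX = (r3, 0x41)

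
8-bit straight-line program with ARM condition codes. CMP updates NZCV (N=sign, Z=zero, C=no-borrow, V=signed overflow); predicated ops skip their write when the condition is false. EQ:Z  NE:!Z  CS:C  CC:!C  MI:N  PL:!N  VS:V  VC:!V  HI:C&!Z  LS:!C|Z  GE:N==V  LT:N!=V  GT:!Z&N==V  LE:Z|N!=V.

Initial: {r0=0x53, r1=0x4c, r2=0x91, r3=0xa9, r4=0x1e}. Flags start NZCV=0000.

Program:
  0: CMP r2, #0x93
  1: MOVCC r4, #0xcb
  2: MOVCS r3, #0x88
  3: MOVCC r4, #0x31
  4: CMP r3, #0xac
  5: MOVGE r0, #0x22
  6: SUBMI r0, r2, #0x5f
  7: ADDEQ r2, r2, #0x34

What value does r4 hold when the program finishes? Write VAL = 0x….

VAL = 0x31

0: ✓ CMP  NZCV=1000
1: ✓ MOVCC  r4←0xcb
2: · MOVCS
3: ✓ MOVCC  r4←0x31
4: ✓ CMP  NZCV=1000
5: · MOVGE
6: ✓ SUBMI  r0←0x32
7: · ADDEQ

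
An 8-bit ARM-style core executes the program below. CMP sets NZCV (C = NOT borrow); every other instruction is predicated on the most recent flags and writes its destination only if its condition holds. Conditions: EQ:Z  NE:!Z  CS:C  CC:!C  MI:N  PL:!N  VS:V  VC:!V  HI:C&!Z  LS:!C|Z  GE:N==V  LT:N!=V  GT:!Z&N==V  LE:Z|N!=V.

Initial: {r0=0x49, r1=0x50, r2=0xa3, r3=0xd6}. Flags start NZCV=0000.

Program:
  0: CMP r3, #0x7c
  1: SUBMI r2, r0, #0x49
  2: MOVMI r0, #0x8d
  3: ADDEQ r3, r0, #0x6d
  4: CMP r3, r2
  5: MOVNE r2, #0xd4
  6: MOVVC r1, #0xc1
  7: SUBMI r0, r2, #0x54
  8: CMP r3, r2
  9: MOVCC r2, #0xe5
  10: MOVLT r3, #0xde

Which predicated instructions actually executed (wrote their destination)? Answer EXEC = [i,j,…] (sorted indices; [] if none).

0: ✓ CMP  NZCV=0011
1: · SUBMI
2: · MOVMI
3: · ADDEQ
4: ✓ CMP  NZCV=0010
5: ✓ MOVNE  r2←0xd4
6: ✓ MOVVC  r1←0xc1
7: · SUBMI
8: ✓ CMP  NZCV=0010
9: · MOVCC
10: · MOVLT

EXEC = [5,6]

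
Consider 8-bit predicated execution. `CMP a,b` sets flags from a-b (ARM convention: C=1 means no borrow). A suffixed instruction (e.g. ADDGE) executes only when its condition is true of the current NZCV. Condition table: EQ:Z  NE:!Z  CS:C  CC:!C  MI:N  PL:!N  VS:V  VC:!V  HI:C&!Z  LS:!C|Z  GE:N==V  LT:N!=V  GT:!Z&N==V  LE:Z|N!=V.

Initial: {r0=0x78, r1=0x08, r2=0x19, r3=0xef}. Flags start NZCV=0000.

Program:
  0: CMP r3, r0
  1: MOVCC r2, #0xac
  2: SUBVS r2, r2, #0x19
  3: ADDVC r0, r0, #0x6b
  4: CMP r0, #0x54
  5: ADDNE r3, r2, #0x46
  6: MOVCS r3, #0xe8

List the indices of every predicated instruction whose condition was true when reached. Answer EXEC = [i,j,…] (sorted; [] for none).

0: ✓ CMP  NZCV=0011
1: · MOVCC
2: ✓ SUBVS  r2←0x00
3: · ADDVC
4: ✓ CMP  NZCV=0010
5: ✓ ADDNE  r3←0x46
6: ✓ MOVCS  r3←0xe8

EXEC = [2,5,6]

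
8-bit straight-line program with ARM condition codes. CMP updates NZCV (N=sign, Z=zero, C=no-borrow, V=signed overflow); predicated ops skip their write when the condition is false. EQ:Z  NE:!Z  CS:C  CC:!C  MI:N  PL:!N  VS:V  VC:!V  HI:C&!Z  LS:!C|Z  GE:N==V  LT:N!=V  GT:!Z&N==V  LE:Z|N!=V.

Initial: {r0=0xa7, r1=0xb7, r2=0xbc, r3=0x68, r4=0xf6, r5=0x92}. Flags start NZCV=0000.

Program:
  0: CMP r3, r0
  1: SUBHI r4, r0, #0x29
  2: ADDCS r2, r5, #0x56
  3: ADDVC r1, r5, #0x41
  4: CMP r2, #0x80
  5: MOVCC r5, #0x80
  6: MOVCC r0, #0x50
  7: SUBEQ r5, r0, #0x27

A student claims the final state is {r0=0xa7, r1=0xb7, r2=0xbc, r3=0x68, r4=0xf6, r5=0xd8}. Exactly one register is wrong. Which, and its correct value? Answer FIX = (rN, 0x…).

[0] flags=1001 → (cmp)
[1] flags=1001 HI?F → skip
[2] flags=1001 CS?F → skip
[3] flags=1001 VC?F → skip
[4] flags=0010 → (cmp)
[5] flags=0010 CC?F → skip
[6] flags=0010 CC?F → skip
[7] flags=0010 EQ?F → skip

FIX = (r5, 0x92)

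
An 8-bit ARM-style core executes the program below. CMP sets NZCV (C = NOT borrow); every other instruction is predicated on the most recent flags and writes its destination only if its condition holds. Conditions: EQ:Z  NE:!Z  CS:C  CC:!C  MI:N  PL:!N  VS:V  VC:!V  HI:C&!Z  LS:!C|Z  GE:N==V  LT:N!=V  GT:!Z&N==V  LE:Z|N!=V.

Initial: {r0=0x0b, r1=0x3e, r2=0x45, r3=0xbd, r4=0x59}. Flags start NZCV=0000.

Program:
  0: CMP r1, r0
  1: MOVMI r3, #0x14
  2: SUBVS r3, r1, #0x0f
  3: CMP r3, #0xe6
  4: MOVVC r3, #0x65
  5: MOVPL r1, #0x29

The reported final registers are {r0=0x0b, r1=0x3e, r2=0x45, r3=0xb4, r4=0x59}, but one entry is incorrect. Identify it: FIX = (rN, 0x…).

FIX = (r3, 0x65)

[0] flags=0010 → (cmp)
[1] flags=0010 MI?F → skip
[2] flags=0010 VS?F → skip
[3] flags=1000 → (cmp)
[4] flags=1000 VC?T → r3=0x65
[5] flags=1000 PL?F → skip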